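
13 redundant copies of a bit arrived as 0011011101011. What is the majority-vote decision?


Ones: 8 out of 13
Threshold: 7

1 (8/13 voted 1)


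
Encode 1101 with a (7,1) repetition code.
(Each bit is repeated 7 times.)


Each bit -> 7 copies

1111111111111100000001111111


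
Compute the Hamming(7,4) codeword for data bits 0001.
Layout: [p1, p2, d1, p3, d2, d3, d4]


Parity bits: p1=1, p2=1, p3=1

1101001


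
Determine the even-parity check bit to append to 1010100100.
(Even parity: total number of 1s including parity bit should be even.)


Number of 1s in data: 4
Parity bit: 0

0


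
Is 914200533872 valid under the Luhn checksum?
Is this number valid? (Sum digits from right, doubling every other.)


Luhn sum = 45
45 mod 10 = 5

Invalid (Luhn sum mod 10 = 5)


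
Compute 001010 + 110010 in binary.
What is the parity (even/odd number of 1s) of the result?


001010 = 10
110010 = 50
Sum = 60 = 111100
1s count = 4

even parity (4 ones in 111100)


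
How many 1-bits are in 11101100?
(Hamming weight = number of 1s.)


Counting 1s in 11101100

5


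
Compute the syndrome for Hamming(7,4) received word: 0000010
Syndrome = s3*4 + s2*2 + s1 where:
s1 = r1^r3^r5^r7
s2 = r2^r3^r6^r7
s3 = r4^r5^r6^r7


s1=0, s2=1, s3=1

Syndrome = 6 (error at position 6)


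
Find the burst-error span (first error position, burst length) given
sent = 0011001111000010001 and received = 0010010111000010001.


XOR: 0001011000000000000

Burst at position 3, length 4


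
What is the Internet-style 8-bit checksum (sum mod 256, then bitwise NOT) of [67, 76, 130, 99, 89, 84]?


Sum = 545 mod 256 = 33
Complement = 222

222


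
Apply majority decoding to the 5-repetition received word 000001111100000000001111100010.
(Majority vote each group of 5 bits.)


Groups: 00000, 11111, 00000, 00000, 11111, 00010
Majority votes: 010010

010010


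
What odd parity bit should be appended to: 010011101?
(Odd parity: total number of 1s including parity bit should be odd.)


Number of 1s in data: 5
Parity bit: 0

0


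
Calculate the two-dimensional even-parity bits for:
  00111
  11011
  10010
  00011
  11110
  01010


Row parities: 100000
Column parities: 11001

Row P: 100000, Col P: 11001, Corner: 1


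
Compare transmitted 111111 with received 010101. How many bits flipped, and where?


XOR: 101010

3 error(s) at position(s): 0, 2, 4


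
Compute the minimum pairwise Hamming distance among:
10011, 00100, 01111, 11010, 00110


Comparing all pairs, minimum distance: 1
Can detect 0 errors, correct 0 errors

1


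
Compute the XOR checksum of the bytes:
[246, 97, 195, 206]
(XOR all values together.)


XOR chain: 246 ^ 97 ^ 195 ^ 206 = 154

154


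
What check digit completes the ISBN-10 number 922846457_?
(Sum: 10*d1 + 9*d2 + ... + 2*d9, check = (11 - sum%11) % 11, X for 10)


Weighted sum: 279
279 mod 11 = 4

Check digit: 7


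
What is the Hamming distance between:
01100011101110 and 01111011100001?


XOR: 00011000001111
Count of 1s: 6

6


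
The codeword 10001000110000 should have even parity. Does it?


Number of 1s: 4

Yes, parity is correct (4 ones)


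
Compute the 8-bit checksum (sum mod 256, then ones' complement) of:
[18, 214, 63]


Sum = 295 mod 256 = 39
Complement = 216

216


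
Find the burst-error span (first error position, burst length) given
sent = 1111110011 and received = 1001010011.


XOR: 0110100000

Burst at position 1, length 4


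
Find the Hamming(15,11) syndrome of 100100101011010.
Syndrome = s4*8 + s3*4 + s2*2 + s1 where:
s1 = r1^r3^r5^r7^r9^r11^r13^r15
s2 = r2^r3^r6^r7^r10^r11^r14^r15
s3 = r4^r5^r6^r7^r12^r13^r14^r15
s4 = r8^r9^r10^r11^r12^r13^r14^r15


s1=0, s2=1, s3=0, s4=0

Syndrome = 2 (error at position 2)


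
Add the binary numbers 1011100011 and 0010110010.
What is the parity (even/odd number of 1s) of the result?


1011100011 = 739
0010110010 = 178
Sum = 917 = 1110010101
1s count = 6

even parity (6 ones in 1110010101)


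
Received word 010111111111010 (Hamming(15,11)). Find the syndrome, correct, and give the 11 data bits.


Syndrome = 0: no error detected

Data: 01111111010 (no errors)


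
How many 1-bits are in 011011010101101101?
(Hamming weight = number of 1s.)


Counting 1s in 011011010101101101

11


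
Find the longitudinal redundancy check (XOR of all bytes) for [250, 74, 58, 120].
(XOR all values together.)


XOR chain: 250 ^ 74 ^ 58 ^ 120 = 242

242


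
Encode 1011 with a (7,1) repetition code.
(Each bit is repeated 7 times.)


Each bit -> 7 copies

1111111000000011111111111111


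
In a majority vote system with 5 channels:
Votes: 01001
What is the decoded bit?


Ones: 2 out of 5
Threshold: 3

0 (2/5 voted 1)


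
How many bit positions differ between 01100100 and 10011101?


XOR: 11111001
Count of 1s: 6

6


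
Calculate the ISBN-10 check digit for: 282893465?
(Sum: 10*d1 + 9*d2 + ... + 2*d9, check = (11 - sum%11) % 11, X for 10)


Weighted sum: 277
277 mod 11 = 2

Check digit: 9


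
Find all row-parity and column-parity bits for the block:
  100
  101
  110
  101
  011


Row parities: 10000
Column parities: 001

Row P: 10000, Col P: 001, Corner: 1


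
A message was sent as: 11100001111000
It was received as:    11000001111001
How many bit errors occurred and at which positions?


XOR: 00100000000001

2 error(s) at position(s): 2, 13


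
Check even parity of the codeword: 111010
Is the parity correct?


Number of 1s: 4

Yes, parity is correct (4 ones)


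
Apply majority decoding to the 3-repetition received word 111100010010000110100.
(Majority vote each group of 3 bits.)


Groups: 111, 100, 010, 010, 000, 110, 100
Majority votes: 1000010

1000010


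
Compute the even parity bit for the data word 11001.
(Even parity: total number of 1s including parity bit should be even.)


Number of 1s in data: 3
Parity bit: 1

1


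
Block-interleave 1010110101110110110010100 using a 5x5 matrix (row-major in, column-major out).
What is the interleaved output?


Matrix:
  10101
  10101
  11011
  01100
  10100
Read columns: 1110100110110110010011100

1110100110110110010011100


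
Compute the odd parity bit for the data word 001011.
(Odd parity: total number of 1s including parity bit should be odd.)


Number of 1s in data: 3
Parity bit: 0

0


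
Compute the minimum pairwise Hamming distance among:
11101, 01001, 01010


Comparing all pairs, minimum distance: 2
Can detect 1 errors, correct 0 errors

2


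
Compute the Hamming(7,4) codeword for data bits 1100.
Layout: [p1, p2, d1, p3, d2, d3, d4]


Parity bits: p1=0, p2=1, p3=1

0111100


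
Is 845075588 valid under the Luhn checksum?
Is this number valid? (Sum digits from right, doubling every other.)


Luhn sum = 49
49 mod 10 = 9

Invalid (Luhn sum mod 10 = 9)


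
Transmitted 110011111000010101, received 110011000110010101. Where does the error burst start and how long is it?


XOR: 000000111110000000

Burst at position 6, length 5


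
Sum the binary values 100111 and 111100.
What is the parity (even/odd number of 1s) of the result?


100111 = 39
111100 = 60
Sum = 99 = 1100011
1s count = 4

even parity (4 ones in 1100011)


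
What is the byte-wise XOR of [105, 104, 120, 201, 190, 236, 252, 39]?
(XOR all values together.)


XOR chain: 105 ^ 104 ^ 120 ^ 201 ^ 190 ^ 236 ^ 252 ^ 39 = 57

57


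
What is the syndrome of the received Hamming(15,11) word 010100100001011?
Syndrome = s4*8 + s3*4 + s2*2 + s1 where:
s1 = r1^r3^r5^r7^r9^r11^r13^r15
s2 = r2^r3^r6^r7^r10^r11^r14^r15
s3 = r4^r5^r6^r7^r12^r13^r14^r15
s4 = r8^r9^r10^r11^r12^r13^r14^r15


s1=0, s2=0, s3=1, s4=1

Syndrome = 12 (error at position 12)


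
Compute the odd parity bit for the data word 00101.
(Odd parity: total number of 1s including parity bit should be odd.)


Number of 1s in data: 2
Parity bit: 1

1


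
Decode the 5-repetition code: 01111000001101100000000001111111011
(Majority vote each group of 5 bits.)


Groups: 01111, 00000, 11011, 00000, 00000, 11111, 11011
Majority votes: 1010011

1010011


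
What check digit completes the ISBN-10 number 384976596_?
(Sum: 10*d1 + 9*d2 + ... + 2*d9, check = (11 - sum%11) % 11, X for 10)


Weighted sum: 328
328 mod 11 = 9

Check digit: 2


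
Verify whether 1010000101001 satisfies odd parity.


Number of 1s: 5

Yes, parity is correct (5 ones)


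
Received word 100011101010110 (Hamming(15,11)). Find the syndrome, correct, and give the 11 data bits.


Syndrome = 4: error at position 4

Data: 01111010110 (corrected bit 4)


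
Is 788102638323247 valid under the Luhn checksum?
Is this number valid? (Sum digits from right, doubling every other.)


Luhn sum = 79
79 mod 10 = 9

Invalid (Luhn sum mod 10 = 9)


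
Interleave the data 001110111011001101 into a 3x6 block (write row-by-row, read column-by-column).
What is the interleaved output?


Matrix:
  001110
  111011
  001101
Read columns: 010010111101110011

010010111101110011


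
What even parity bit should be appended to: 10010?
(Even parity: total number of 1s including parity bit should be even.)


Number of 1s in data: 2
Parity bit: 0

0


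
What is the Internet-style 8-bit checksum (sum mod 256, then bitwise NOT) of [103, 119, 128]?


Sum = 350 mod 256 = 94
Complement = 161

161


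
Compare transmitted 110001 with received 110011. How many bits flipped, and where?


XOR: 000010

1 error(s) at position(s): 4


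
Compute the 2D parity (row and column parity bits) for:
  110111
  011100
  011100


Row parities: 111
Column parities: 110111

Row P: 111, Col P: 110111, Corner: 1


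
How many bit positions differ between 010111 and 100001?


XOR: 110110
Count of 1s: 4

4


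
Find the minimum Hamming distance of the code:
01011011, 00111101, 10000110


Comparing all pairs, minimum distance: 4
Can detect 3 errors, correct 1 errors

4


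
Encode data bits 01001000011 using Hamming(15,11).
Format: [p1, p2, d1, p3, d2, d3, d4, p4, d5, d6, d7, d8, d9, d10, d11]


Parity bits: p1=1, p2=0, p3=1, p4=1

100110011000011


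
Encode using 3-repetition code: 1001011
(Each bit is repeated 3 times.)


Each bit -> 3 copies

111000000111000111111


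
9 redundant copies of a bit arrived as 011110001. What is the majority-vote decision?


Ones: 5 out of 9
Threshold: 5

1 (5/9 voted 1)


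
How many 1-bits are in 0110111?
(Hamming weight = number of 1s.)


Counting 1s in 0110111

5


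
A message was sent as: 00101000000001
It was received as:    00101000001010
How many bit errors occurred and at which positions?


XOR: 00000000001011

3 error(s) at position(s): 10, 12, 13


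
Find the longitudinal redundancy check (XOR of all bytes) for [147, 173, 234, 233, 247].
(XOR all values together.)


XOR chain: 147 ^ 173 ^ 234 ^ 233 ^ 247 = 202

202


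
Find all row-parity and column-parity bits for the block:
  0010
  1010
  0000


Row parities: 100
Column parities: 1000

Row P: 100, Col P: 1000, Corner: 1


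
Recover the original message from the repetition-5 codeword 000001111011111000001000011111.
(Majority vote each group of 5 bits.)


Groups: 00000, 11110, 11111, 00000, 10000, 11111
Majority votes: 011001

011001


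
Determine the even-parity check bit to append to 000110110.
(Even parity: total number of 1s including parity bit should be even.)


Number of 1s in data: 4
Parity bit: 0

0


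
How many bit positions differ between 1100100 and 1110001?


XOR: 0010101
Count of 1s: 3

3


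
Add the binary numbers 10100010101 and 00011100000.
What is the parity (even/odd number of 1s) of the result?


10100010101 = 1301
00011100000 = 224
Sum = 1525 = 10111110101
1s count = 8

even parity (8 ones in 10111110101)


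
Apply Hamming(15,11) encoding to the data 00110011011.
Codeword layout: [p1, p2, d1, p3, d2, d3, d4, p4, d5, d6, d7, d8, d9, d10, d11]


Parity bits: p1=1, p2=1, p3=1, p4=0

110101100011011


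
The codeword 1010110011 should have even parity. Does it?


Number of 1s: 6

Yes, parity is correct (6 ones)


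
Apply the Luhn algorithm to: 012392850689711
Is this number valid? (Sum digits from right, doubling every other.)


Luhn sum = 62
62 mod 10 = 2

Invalid (Luhn sum mod 10 = 2)


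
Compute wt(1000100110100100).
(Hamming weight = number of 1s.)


Counting 1s in 1000100110100100

6


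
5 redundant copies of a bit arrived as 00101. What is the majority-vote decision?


Ones: 2 out of 5
Threshold: 3

0 (2/5 voted 1)


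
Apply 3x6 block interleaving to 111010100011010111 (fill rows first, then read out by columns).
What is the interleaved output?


Matrix:
  111010
  100011
  010111
Read columns: 110101100001111011

110101100001111011


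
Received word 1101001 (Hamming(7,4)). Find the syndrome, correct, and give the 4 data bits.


Syndrome = 0: no error detected

Data: 0001 (no errors)


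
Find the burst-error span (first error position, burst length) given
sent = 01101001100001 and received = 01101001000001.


XOR: 00000000100000

Burst at position 8, length 1


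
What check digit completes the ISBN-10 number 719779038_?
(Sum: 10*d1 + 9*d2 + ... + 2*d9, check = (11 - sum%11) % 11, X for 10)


Weighted sum: 312
312 mod 11 = 4

Check digit: 7


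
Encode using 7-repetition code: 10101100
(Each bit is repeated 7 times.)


Each bit -> 7 copies

11111110000000111111100000001111111111111100000000000000


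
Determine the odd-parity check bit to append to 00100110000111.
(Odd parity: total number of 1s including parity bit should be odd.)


Number of 1s in data: 6
Parity bit: 1

1


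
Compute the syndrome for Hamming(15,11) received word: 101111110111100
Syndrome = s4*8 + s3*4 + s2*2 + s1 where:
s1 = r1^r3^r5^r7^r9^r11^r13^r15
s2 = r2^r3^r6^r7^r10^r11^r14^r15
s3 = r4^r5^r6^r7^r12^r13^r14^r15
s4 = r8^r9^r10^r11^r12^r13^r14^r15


s1=0, s2=1, s3=0, s4=1

Syndrome = 10 (error at position 10)


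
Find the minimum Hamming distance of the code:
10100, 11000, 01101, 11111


Comparing all pairs, minimum distance: 2
Can detect 1 errors, correct 0 errors

2


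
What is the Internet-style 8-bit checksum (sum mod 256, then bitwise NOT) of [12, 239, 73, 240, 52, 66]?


Sum = 682 mod 256 = 170
Complement = 85

85


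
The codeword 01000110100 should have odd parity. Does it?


Number of 1s: 4

No, parity error (4 ones)


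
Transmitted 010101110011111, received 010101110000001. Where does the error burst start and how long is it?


XOR: 000000000011110

Burst at position 10, length 4


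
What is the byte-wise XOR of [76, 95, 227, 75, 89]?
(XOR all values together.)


XOR chain: 76 ^ 95 ^ 227 ^ 75 ^ 89 = 226

226


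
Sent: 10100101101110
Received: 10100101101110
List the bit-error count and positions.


XOR: 00000000000000

0 errors (received matches sent)


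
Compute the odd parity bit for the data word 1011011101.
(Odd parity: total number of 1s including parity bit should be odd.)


Number of 1s in data: 7
Parity bit: 0

0


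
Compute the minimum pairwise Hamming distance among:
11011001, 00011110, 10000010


Comparing all pairs, minimum distance: 4
Can detect 3 errors, correct 1 errors

4


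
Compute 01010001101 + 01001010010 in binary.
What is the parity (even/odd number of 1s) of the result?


01010001101 = 653
01001010010 = 594
Sum = 1247 = 10011011111
1s count = 8

even parity (8 ones in 10011011111)


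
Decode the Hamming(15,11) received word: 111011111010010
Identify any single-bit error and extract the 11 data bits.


Syndrome = 0: no error detected

Data: 11111010010 (no errors)


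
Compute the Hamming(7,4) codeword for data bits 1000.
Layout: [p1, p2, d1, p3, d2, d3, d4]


Parity bits: p1=1, p2=1, p3=0

1110000


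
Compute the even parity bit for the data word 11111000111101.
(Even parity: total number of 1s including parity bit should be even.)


Number of 1s in data: 10
Parity bit: 0

0


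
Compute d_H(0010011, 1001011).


XOR: 1011000
Count of 1s: 3

3


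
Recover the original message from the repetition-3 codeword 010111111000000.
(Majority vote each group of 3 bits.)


Groups: 010, 111, 111, 000, 000
Majority votes: 01100

01100


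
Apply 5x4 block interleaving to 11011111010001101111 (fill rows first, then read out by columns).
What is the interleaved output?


Matrix:
  1101
  1111
  0100
  0110
  1111
Read columns: 11001111110101111001

11001111110101111001


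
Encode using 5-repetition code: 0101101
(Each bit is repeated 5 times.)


Each bit -> 5 copies

00000111110000011111111110000011111


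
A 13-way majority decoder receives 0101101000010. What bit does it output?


Ones: 5 out of 13
Threshold: 7

0 (5/13 voted 1)


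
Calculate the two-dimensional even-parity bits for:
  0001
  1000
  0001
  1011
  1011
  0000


Row parities: 111110
Column parities: 1000

Row P: 111110, Col P: 1000, Corner: 1


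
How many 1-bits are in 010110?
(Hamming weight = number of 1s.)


Counting 1s in 010110

3


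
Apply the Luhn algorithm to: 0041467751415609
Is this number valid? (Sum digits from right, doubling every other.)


Luhn sum = 62
62 mod 10 = 2

Invalid (Luhn sum mod 10 = 2)


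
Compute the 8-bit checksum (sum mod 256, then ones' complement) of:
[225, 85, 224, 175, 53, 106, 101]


Sum = 969 mod 256 = 201
Complement = 54

54


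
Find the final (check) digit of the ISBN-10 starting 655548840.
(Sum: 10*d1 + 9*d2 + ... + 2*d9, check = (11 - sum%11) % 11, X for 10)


Weighted sum: 288
288 mod 11 = 2

Check digit: 9


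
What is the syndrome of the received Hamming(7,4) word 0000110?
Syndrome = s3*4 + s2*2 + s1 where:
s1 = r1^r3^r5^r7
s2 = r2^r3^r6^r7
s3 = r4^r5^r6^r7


s1=1, s2=1, s3=0

Syndrome = 3 (error at position 3)


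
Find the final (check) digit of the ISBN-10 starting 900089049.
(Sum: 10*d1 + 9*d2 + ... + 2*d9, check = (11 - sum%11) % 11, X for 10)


Weighted sum: 213
213 mod 11 = 4

Check digit: 7


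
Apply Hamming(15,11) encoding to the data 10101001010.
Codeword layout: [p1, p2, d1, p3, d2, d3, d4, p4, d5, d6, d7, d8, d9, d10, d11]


Parity bits: p1=0, p2=1, p3=1, p4=1

011101011001010


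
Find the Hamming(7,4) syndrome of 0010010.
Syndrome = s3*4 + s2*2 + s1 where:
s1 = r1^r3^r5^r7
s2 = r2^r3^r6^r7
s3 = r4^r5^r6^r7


s1=1, s2=0, s3=1

Syndrome = 5 (error at position 5)


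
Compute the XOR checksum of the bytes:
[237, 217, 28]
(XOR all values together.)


XOR chain: 237 ^ 217 ^ 28 = 40

40


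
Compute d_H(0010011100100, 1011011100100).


XOR: 1001000000000
Count of 1s: 2

2


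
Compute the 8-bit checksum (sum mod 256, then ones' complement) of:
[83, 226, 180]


Sum = 489 mod 256 = 233
Complement = 22

22


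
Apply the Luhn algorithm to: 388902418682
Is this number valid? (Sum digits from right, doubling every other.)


Luhn sum = 63
63 mod 10 = 3

Invalid (Luhn sum mod 10 = 3)


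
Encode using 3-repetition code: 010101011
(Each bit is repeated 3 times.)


Each bit -> 3 copies

000111000111000111000111111


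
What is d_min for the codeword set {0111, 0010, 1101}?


Comparing all pairs, minimum distance: 2
Can detect 1 errors, correct 0 errors

2


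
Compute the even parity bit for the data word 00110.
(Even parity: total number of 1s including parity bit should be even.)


Number of 1s in data: 2
Parity bit: 0

0


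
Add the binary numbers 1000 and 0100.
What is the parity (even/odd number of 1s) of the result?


1000 = 8
0100 = 4
Sum = 12 = 1100
1s count = 2

even parity (2 ones in 1100)


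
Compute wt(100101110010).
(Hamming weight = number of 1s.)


Counting 1s in 100101110010

6


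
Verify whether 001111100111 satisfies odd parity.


Number of 1s: 8

No, parity error (8 ones)


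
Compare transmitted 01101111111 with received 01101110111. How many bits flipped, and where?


XOR: 00000001000

1 error(s) at position(s): 7


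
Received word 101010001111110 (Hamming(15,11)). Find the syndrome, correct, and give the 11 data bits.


Syndrome = 0: no error detected

Data: 11001111110 (no errors)


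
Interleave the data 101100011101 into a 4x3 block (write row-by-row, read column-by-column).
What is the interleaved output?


Matrix:
  101
  100
  011
  101
Read columns: 110100101011

110100101011


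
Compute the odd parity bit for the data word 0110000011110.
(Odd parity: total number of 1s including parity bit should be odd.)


Number of 1s in data: 6
Parity bit: 1

1


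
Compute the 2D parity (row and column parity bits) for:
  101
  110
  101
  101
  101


Row parities: 00000
Column parities: 110

Row P: 00000, Col P: 110, Corner: 0


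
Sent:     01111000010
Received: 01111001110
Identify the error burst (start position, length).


XOR: 00000001100

Burst at position 7, length 2


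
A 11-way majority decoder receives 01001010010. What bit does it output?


Ones: 4 out of 11
Threshold: 6

0 (4/11 voted 1)


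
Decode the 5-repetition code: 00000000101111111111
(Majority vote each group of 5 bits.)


Groups: 00000, 00010, 11111, 11111
Majority votes: 0011

0011


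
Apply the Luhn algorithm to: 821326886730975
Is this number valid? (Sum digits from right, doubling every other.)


Luhn sum = 72
72 mod 10 = 2

Invalid (Luhn sum mod 10 = 2)


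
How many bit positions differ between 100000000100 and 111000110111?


XOR: 011000110011
Count of 1s: 6

6


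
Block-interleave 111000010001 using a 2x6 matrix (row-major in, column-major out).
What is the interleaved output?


Matrix:
  111000
  010001
Read columns: 101110000001

101110000001


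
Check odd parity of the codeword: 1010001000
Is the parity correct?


Number of 1s: 3

Yes, parity is correct (3 ones)


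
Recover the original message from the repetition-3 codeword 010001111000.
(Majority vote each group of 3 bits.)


Groups: 010, 001, 111, 000
Majority votes: 0010

0010


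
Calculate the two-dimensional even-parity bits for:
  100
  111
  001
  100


Row parities: 1111
Column parities: 110

Row P: 1111, Col P: 110, Corner: 0


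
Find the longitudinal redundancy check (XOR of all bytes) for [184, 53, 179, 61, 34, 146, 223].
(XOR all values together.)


XOR chain: 184 ^ 53 ^ 179 ^ 61 ^ 34 ^ 146 ^ 223 = 108

108


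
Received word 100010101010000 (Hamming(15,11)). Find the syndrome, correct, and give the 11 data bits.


Syndrome = 1: error at position 1

Data: 01011010000 (corrected bit 1)


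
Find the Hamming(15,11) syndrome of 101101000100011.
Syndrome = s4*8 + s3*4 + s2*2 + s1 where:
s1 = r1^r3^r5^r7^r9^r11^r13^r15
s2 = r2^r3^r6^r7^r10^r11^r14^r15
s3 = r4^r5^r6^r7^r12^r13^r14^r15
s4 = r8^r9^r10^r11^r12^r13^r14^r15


s1=1, s2=1, s3=0, s4=1

Syndrome = 11 (error at position 11)


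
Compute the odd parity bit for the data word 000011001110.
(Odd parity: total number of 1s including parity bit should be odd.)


Number of 1s in data: 5
Parity bit: 0

0


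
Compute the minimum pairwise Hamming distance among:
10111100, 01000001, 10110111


Comparing all pairs, minimum distance: 3
Can detect 2 errors, correct 1 errors

3


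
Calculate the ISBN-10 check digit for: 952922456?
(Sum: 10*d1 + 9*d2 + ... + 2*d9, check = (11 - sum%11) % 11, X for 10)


Weighted sum: 279
279 mod 11 = 4

Check digit: 7


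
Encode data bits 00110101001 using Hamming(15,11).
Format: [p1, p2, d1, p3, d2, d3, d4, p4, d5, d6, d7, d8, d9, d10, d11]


Parity bits: p1=0, p2=0, p3=0, p4=1

000001110101001


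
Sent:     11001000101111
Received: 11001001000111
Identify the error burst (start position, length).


XOR: 00000001101000

Burst at position 7, length 4


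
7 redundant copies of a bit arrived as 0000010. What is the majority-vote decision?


Ones: 1 out of 7
Threshold: 4

0 (1/7 voted 1)


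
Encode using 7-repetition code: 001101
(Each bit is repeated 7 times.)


Each bit -> 7 copies

000000000000001111111111111100000001111111


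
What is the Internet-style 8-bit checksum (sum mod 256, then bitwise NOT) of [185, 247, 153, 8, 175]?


Sum = 768 mod 256 = 0
Complement = 255

255


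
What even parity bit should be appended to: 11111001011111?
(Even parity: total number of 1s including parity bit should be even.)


Number of 1s in data: 11
Parity bit: 1

1


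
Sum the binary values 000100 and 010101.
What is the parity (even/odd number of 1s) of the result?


000100 = 4
010101 = 21
Sum = 25 = 11001
1s count = 3

odd parity (3 ones in 11001)


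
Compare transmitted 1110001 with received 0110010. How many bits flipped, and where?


XOR: 1000011

3 error(s) at position(s): 0, 5, 6


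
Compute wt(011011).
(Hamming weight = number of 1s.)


Counting 1s in 011011

4


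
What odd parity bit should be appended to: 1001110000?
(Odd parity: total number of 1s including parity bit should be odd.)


Number of 1s in data: 4
Parity bit: 1

1


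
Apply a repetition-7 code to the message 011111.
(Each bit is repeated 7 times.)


Each bit -> 7 copies

000000011111111111111111111111111111111111


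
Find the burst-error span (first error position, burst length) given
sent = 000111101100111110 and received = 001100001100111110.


XOR: 001011100000000000

Burst at position 2, length 5


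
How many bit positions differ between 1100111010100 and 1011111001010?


XOR: 0111000011110
Count of 1s: 7

7


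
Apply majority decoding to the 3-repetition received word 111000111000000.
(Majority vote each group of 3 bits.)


Groups: 111, 000, 111, 000, 000
Majority votes: 10100

10100


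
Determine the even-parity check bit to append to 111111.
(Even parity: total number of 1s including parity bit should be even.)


Number of 1s in data: 6
Parity bit: 0

0


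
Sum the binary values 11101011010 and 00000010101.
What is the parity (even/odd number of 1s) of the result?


11101011010 = 1882
00000010101 = 21
Sum = 1903 = 11101101111
1s count = 9

odd parity (9 ones in 11101101111)


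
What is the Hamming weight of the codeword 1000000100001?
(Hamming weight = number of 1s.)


Counting 1s in 1000000100001

3


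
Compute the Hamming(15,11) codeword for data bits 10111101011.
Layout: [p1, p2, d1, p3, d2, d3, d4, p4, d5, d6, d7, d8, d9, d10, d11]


Parity bits: p1=0, p2=0, p3=1, p4=1

001101111101011


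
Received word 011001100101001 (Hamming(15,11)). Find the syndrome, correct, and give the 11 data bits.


Syndrome = 9: error at position 9

Data: 10111101001 (corrected bit 9)


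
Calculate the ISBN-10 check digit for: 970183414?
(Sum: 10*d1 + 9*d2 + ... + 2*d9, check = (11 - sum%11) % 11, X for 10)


Weighted sum: 250
250 mod 11 = 8

Check digit: 3


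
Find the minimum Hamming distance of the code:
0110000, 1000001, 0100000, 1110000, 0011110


Comparing all pairs, minimum distance: 1
Can detect 0 errors, correct 0 errors

1


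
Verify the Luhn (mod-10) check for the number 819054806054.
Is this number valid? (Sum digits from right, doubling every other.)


Luhn sum = 37
37 mod 10 = 7

Invalid (Luhn sum mod 10 = 7)


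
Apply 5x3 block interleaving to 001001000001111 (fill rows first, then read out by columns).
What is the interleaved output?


Matrix:
  001
  001
  000
  001
  111
Read columns: 000010000111011

000010000111011


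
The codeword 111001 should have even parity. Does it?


Number of 1s: 4

Yes, parity is correct (4 ones)


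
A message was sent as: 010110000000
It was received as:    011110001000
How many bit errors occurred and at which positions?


XOR: 001000001000

2 error(s) at position(s): 2, 8


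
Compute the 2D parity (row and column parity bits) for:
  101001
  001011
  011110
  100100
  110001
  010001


Row parities: 110010
Column parities: 111000

Row P: 110010, Col P: 111000, Corner: 1


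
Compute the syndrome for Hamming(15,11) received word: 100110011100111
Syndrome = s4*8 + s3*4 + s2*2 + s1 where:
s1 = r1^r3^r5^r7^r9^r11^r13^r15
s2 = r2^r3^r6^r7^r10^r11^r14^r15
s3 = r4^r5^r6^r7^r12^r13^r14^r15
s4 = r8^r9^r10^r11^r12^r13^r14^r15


s1=1, s2=1, s3=1, s4=0

Syndrome = 7 (error at position 7)


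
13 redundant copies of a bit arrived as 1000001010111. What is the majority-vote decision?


Ones: 6 out of 13
Threshold: 7

0 (6/13 voted 1)


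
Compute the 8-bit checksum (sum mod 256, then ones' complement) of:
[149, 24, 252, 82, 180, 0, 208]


Sum = 895 mod 256 = 127
Complement = 128

128


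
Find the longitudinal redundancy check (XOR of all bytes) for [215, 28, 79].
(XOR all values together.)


XOR chain: 215 ^ 28 ^ 79 = 132

132


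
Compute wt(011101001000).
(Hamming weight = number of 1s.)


Counting 1s in 011101001000

5


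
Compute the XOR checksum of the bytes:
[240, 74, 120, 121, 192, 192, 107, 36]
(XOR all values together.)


XOR chain: 240 ^ 74 ^ 120 ^ 121 ^ 192 ^ 192 ^ 107 ^ 36 = 244

244


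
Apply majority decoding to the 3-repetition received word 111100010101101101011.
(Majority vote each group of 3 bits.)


Groups: 111, 100, 010, 101, 101, 101, 011
Majority votes: 1001111

1001111


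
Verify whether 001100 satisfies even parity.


Number of 1s: 2

Yes, parity is correct (2 ones)


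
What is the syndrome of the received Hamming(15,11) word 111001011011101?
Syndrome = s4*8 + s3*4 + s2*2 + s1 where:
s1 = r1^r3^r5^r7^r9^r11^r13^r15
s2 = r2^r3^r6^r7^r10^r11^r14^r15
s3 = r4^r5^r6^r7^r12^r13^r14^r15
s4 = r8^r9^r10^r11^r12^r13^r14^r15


s1=0, s2=1, s3=0, s4=0

Syndrome = 2 (error at position 2)


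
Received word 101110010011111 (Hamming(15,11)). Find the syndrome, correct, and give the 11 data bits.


Syndrome = 0: no error detected

Data: 11000011111 (no errors)


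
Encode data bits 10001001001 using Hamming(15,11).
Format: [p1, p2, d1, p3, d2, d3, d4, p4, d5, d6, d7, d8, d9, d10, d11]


Parity bits: p1=1, p2=0, p3=0, p4=1

101000011001001


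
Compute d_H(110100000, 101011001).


XOR: 011111001
Count of 1s: 6

6


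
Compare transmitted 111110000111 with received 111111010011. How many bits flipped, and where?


XOR: 000001010100

3 error(s) at position(s): 5, 7, 9


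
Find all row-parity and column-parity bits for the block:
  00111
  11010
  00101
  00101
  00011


Row parities: 11000
Column parities: 11110

Row P: 11000, Col P: 11110, Corner: 0


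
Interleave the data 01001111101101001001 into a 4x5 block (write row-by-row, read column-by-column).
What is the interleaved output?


Matrix:
  01001
  11110
  11010
  01001
Read columns: 01101111010001101001

01101111010001101001


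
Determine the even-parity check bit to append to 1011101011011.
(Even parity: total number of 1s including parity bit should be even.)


Number of 1s in data: 9
Parity bit: 1

1


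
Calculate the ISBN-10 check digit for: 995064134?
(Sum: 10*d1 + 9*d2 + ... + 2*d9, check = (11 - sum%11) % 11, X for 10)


Weighted sum: 288
288 mod 11 = 2

Check digit: 9


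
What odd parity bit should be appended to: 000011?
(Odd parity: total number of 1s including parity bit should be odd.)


Number of 1s in data: 2
Parity bit: 1

1


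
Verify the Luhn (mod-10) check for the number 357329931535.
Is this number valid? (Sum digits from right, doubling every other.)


Luhn sum = 62
62 mod 10 = 2

Invalid (Luhn sum mod 10 = 2)


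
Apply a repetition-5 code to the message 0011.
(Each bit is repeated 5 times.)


Each bit -> 5 copies

00000000001111111111


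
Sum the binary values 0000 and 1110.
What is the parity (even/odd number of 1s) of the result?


0000 = 0
1110 = 14
Sum = 14 = 1110
1s count = 3

odd parity (3 ones in 1110)


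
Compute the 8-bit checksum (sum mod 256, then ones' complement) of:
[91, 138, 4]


Sum = 233 mod 256 = 233
Complement = 22

22


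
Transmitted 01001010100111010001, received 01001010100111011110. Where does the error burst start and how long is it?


XOR: 00000000000000001111

Burst at position 16, length 4


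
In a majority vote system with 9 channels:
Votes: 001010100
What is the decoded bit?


Ones: 3 out of 9
Threshold: 5

0 (3/9 voted 1)


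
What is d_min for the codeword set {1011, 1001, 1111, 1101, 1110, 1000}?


Comparing all pairs, minimum distance: 1
Can detect 0 errors, correct 0 errors

1


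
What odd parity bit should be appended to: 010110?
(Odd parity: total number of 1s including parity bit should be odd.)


Number of 1s in data: 3
Parity bit: 0

0


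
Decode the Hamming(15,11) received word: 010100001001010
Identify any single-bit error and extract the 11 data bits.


Syndrome = 13: error at position 13

Data: 00001001110 (corrected bit 13)


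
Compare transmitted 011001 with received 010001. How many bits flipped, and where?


XOR: 001000

1 error(s) at position(s): 2


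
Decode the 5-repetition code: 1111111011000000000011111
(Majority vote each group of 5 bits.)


Groups: 11111, 11011, 00000, 00000, 11111
Majority votes: 11001

11001


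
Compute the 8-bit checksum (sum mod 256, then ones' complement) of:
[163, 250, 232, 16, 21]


Sum = 682 mod 256 = 170
Complement = 85

85


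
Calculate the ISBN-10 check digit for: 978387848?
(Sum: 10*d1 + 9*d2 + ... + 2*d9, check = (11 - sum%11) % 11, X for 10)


Weighted sum: 381
381 mod 11 = 7

Check digit: 4


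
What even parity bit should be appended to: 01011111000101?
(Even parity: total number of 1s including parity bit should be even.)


Number of 1s in data: 8
Parity bit: 0

0


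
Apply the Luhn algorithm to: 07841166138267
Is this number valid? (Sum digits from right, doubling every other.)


Luhn sum = 54
54 mod 10 = 4

Invalid (Luhn sum mod 10 = 4)


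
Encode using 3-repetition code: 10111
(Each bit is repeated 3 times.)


Each bit -> 3 copies

111000111111111


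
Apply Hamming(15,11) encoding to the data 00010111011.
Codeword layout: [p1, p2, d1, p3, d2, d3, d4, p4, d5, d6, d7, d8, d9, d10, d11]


Parity bits: p1=1, p2=1, p3=0, p4=1

110000110111011


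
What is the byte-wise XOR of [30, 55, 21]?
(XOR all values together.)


XOR chain: 30 ^ 55 ^ 21 = 60

60


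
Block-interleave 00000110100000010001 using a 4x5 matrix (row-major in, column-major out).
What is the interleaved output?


Matrix:
  00000
  11010
  00000
  10001
Read columns: 01010100000001000001

01010100000001000001


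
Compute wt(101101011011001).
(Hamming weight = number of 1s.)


Counting 1s in 101101011011001

9


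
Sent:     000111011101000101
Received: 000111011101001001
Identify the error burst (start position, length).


XOR: 000000000000001100

Burst at position 14, length 2


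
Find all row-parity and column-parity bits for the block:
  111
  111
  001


Row parities: 111
Column parities: 001

Row P: 111, Col P: 001, Corner: 1


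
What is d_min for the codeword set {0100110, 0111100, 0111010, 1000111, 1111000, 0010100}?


Comparing all pairs, minimum distance: 2
Can detect 1 errors, correct 0 errors

2


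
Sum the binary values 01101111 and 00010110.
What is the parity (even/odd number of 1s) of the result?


01101111 = 111
00010110 = 22
Sum = 133 = 10000101
1s count = 3

odd parity (3 ones in 10000101)


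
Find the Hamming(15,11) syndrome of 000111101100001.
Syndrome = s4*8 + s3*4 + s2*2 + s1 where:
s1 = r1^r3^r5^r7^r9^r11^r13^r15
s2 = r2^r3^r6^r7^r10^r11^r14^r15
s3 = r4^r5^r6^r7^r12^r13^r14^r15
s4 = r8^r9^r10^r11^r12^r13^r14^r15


s1=0, s2=0, s3=1, s4=1

Syndrome = 12 (error at position 12)


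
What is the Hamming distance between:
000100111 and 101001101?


XOR: 101101010
Count of 1s: 5

5


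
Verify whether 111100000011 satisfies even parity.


Number of 1s: 6

Yes, parity is correct (6 ones)


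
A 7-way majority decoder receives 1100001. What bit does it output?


Ones: 3 out of 7
Threshold: 4

0 (3/7 voted 1)


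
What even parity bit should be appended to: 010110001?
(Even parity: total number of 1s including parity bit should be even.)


Number of 1s in data: 4
Parity bit: 0

0


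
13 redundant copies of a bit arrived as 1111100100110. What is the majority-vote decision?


Ones: 8 out of 13
Threshold: 7

1 (8/13 voted 1)


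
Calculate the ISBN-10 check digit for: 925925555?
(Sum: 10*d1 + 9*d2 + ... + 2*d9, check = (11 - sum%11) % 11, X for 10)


Weighted sum: 293
293 mod 11 = 7

Check digit: 4


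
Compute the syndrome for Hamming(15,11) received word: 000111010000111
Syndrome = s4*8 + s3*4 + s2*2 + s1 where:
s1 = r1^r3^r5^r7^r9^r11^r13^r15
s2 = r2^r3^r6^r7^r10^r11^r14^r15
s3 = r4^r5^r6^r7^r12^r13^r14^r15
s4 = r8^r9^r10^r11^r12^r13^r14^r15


s1=1, s2=1, s3=0, s4=0

Syndrome = 3 (error at position 3)


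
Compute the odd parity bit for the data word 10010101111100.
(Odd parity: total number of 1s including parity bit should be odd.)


Number of 1s in data: 8
Parity bit: 1

1


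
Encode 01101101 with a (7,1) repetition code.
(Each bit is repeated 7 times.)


Each bit -> 7 copies

00000001111111111111100000001111111111111100000001111111


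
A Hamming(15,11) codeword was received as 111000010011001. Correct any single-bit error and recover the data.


Syndrome = 0: no error detected

Data: 10000011001 (no errors)


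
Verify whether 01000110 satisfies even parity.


Number of 1s: 3

No, parity error (3 ones)


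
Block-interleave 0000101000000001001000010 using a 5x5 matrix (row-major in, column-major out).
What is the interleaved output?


Matrix:
  00001
  01000
  00000
  10010
  00010
Read columns: 0001001000000000001110000

0001001000000000001110000


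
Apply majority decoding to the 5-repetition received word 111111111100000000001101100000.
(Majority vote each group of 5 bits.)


Groups: 11111, 11111, 00000, 00000, 11011, 00000
Majority votes: 110010

110010


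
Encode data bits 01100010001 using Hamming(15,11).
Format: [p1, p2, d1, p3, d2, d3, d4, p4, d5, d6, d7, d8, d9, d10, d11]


Parity bits: p1=1, p2=1, p3=1, p4=0

110111000010001


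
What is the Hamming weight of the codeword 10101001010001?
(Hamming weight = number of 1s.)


Counting 1s in 10101001010001

6


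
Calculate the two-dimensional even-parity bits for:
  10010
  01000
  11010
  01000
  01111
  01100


Row parities: 011100
Column parities: 01011

Row P: 011100, Col P: 01011, Corner: 1


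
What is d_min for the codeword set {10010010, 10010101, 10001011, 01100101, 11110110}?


Comparing all pairs, minimum distance: 3
Can detect 2 errors, correct 1 errors

3


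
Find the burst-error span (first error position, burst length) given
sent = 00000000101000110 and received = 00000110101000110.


XOR: 00000110000000000

Burst at position 5, length 2


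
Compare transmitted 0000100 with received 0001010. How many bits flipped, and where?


XOR: 0001110

3 error(s) at position(s): 3, 4, 5


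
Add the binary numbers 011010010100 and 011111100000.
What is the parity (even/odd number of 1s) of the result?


011010010100 = 1684
011111100000 = 2016
Sum = 3700 = 111001110100
1s count = 7

odd parity (7 ones in 111001110100)


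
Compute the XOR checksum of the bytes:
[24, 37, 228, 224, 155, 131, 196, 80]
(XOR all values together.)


XOR chain: 24 ^ 37 ^ 228 ^ 224 ^ 155 ^ 131 ^ 196 ^ 80 = 181

181
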